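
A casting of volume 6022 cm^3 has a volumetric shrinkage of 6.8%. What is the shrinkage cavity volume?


Formula: V_shrink = V_casting * shrinkage_pct / 100
V_shrink = 6022 cm^3 * 6.8 / 100 = 409.4960 cm^3


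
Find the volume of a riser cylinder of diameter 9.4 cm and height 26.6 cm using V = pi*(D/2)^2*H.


Formula: V = pi * (D/2)^2 * H  (cylinder volume)
Radius = D/2 = 9.4/2 = 4.7 cm
V = pi * 4.7^2 * 26.6 = 1845.9810 cm^3

1845.9810 cm^3


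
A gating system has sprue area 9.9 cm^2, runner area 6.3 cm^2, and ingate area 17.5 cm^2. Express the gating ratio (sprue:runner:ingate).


Sprue:Runner:Ingate = 1 : 6.3/9.9 : 17.5/9.9 = 1:0.64:1.77

Final answer: 1:0.64:1.77


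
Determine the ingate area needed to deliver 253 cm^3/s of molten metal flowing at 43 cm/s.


Formula: A_ingate = Q / v  (continuity equation)
A = 253 cm^3/s / 43 cm/s = 5.8837 cm^2


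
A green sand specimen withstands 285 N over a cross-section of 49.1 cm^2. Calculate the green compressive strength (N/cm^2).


Formula: Compressive Strength = Force / Area
Strength = 285 N / 49.1 cm^2 = 5.8045 N/cm^2

Final answer: 5.8045 N/cm^2


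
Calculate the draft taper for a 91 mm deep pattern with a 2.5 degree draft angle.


Formula: taper = depth * tan(draft_angle)
tan(2.5 deg) = 0.0436609
taper = 91 mm * 0.0436609 = 3.9731 mm

Answer: 3.9731 mm


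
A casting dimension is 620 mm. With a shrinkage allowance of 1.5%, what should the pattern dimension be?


Formula: L_pattern = L_casting * (1 + shrinkage_rate/100)
Shrinkage factor = 1 + 1.5/100 = 1.015
L_pattern = 620 mm * 1.015 = 629.3000 mm

Final answer: 629.3000 mm


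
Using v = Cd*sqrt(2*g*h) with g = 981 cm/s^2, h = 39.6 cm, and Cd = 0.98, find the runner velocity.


Formula: v = Cd * sqrt(2 * g * h)  (Torricelli with discharge coefficient)
2*g*h = 2 * 981 * 39.6 = 77695.2 cm^2/s^2
sqrt(77695.2) = 278.73859 cm/s
v = 0.98 * 278.73859 = 273.1638 cm/s

Final answer: 273.1638 cm/s


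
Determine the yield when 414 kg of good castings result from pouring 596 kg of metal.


Formula: Casting Yield = (W_good / W_total) * 100
Yield = (414 kg / 596 kg) * 100 = 69.4631%

69.4631%


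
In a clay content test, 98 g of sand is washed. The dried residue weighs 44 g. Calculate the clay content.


Formula: Clay% = (W_total - W_washed) / W_total * 100
Clay mass = 98 - 44 = 54 g
Clay% = 54 / 98 * 100 = 55.1020%

Answer: 55.1020%


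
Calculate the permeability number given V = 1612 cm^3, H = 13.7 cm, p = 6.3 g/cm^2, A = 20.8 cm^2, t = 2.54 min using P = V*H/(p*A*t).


Formula: Permeability Number P = (V * H) / (p * A * t)
Numerator: V * H = 1612 * 13.7 = 22084.4
Denominator: p * A * t = 6.3 * 20.8 * 2.54 = 332.8416
P = 22084.4 / 332.8416 = 66.3511

66.3511


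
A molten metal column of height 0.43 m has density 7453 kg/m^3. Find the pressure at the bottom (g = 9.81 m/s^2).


Formula: P = rho * g * h
rho * g = 7453 * 9.81 = 73113.93 N/m^3
P = 73113.93 * 0.43 = 31438.9899 Pa


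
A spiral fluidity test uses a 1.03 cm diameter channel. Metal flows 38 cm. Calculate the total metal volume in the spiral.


Formula: V = pi * (d/2)^2 * L  (cylinder volume)
Radius = 1.03/2 = 0.515 cm
V = pi * 0.515^2 * 38 = 31.6627 cm^3

Final answer: 31.6627 cm^3


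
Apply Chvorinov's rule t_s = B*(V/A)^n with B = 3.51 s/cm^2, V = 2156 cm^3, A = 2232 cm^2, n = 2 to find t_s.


Formula: t_s = B * (V/A)^n  (Chvorinov's rule, n=2)
Modulus M = V/A = 2156/2232 = 0.965950 cm
M^2 = 0.965950^2 = 0.933059 cm^2
t_s = 3.51 * 0.933059 = 3.2750 s

Final answer: 3.2750 s


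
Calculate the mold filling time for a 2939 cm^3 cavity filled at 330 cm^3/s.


Formula: t_fill = V_mold / Q_flow
t = 2939 cm^3 / 330 cm^3/s = 8.9061 s

Answer: 8.9061 s


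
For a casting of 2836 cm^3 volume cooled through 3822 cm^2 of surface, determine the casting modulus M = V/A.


Formula: Casting Modulus M = V / A
M = 2836 cm^3 / 3822 cm^2 = 0.7420 cm


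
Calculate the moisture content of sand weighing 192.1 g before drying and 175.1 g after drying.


Formula: MC = (W_wet - W_dry) / W_wet * 100
Water mass = 192.1 - 175.1 = 17.0 g
MC = 17.0 / 192.1 * 100 = 8.8496%

Final answer: 8.8496%


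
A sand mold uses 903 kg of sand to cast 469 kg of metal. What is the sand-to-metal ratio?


Formula: Sand-to-Metal Ratio = W_sand / W_metal
Ratio = 903 kg / 469 kg = 1.9254

Answer: 1.9254


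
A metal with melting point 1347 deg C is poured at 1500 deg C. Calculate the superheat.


Formula: Superheat = T_pour - T_melt
Superheat = 1500 - 1347 = 153 deg C


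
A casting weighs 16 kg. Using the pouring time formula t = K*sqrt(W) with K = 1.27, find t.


Formula: t = K * sqrt(W)
sqrt(W) = sqrt(16) = 4.00000
t = 1.27 * 4.00000 = 5.0800 s

Final answer: 5.0800 s


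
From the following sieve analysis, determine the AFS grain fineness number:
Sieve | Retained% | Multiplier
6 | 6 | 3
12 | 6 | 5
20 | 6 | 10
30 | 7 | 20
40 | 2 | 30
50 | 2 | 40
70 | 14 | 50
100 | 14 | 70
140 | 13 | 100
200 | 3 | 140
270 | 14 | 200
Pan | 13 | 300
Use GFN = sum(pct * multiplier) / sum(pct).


Formula: GFN = sum(pct * multiplier) / sum(pct)
sum(pct * multiplier) = 10488
sum(pct) = 100
GFN = 10488 / 100 = 104.88

Answer: 104.88


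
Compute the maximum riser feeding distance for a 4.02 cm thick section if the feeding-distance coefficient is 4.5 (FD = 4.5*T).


Formula: FD = 4.5 * T  (riser feeding-distance rule)
FD = 4.5 * 4.02 cm = 18.0900 cm

18.0900 cm


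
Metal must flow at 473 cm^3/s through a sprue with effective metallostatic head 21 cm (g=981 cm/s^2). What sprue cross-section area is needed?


Formula: v = sqrt(2*g*h), A = Q/v
Velocity: v = sqrt(2 * 981 * 21) = sqrt(41202) = 202.9828 cm/s
Sprue area: A = Q / v = 473 / 202.9828 = 2.3302 cm^2

2.3302 cm^2


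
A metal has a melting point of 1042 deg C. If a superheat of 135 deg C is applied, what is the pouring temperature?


Formula: T_pour = T_melt + Superheat
T_pour = 1042 + 135 = 1177 deg C

Answer: 1177 deg C


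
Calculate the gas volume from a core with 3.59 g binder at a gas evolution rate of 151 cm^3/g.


Formula: V_gas = W_binder * gas_evolution_rate
V = 3.59 g * 151 cm^3/g = 542.0900 cm^3


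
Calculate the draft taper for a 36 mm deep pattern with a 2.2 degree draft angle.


Formula: taper = depth * tan(draft_angle)
tan(2.2 deg) = 0.0384161
taper = 36 mm * 0.0384161 = 1.3830 mm

Final answer: 1.3830 mm


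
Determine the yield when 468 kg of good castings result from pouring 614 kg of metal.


Formula: Casting Yield = (W_good / W_total) * 100
Yield = (468 kg / 614 kg) * 100 = 76.2215%

76.2215%


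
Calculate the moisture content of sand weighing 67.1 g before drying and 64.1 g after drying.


Formula: MC = (W_wet - W_dry) / W_wet * 100
Water mass = 67.1 - 64.1 = 3.0 g
MC = 3.0 / 67.1 * 100 = 4.4709%


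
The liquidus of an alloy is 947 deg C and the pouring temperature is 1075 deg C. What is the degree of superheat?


Formula: Superheat = T_pour - T_melt
Superheat = 1075 - 947 = 128 deg C

Answer: 128 deg C


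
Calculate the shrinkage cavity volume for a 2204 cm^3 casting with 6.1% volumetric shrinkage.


Formula: V_shrink = V_casting * shrinkage_pct / 100
V_shrink = 2204 cm^3 * 6.1 / 100 = 134.4440 cm^3

Answer: 134.4440 cm^3


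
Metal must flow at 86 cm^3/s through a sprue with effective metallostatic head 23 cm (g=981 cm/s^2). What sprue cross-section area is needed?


Formula: v = sqrt(2*g*h), A = Q/v
Velocity: v = sqrt(2 * 981 * 23) = sqrt(45126) = 212.4288 cm/s
Sprue area: A = Q / v = 86 / 212.4288 = 0.4048 cm^2


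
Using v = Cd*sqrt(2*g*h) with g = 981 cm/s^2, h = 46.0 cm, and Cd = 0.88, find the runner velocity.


Formula: v = Cd * sqrt(2 * g * h)  (Torricelli with discharge coefficient)
2*g*h = 2 * 981 * 46.0 = 90252.0 cm^2/s^2
sqrt(90252.0) = 300.41971 cm/s
v = 0.88 * 300.41971 = 264.3693 cm/s


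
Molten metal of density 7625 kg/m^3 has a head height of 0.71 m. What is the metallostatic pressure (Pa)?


Formula: P = rho * g * h
rho * g = 7625 * 9.81 = 74801.25 N/m^3
P = 74801.25 * 0.71 = 53108.8875 Pa

53108.8875 Pa


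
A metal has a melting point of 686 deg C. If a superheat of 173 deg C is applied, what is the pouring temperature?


Formula: T_pour = T_melt + Superheat
T_pour = 686 + 173 = 859 deg C

Answer: 859 deg C


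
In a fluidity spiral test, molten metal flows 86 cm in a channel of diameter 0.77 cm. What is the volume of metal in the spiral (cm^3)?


Formula: V = pi * (d/2)^2 * L  (cylinder volume)
Radius = 0.77/2 = 0.385 cm
V = pi * 0.385^2 * 86 = 40.0470 cm^3

40.0470 cm^3


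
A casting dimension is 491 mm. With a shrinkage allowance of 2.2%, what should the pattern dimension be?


Formula: L_pattern = L_casting * (1 + shrinkage_rate/100)
Shrinkage factor = 1 + 2.2/100 = 1.022
L_pattern = 491 mm * 1.022 = 501.8020 mm

501.8020 mm


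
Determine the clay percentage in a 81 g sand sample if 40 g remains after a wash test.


Formula: Clay% = (W_total - W_washed) / W_total * 100
Clay mass = 81 - 40 = 41 g
Clay% = 41 / 81 * 100 = 50.6173%


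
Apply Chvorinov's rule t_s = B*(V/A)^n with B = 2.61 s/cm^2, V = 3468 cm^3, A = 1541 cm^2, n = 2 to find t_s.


Formula: t_s = B * (V/A)^n  (Chvorinov's rule, n=2)
Modulus M = V/A = 3468/1541 = 2.250487 cm
M^2 = 2.250487^2 = 5.064692 cm^2
t_s = 2.61 * 5.064692 = 13.2188 s

13.2188 s


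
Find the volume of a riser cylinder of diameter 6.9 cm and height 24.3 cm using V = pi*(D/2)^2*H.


Formula: V = pi * (D/2)^2 * H  (cylinder volume)
Radius = D/2 = 6.9/2 = 3.45 cm
V = pi * 3.45^2 * 24.3 = 908.6452 cm^3


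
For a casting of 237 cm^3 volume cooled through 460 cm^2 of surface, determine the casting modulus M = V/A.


Formula: Casting Modulus M = V / A
M = 237 cm^3 / 460 cm^2 = 0.5152 cm

Answer: 0.5152 cm


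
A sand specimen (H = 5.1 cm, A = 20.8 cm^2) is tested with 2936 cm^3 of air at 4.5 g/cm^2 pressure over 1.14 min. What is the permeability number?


Formula: Permeability Number P = (V * H) / (p * A * t)
Numerator: V * H = 2936 * 5.1 = 14973.6
Denominator: p * A * t = 4.5 * 20.8 * 1.14 = 106.704
P = 14973.6 / 106.704 = 140.3284

140.3284


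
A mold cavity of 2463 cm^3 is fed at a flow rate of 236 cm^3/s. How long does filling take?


Formula: t_fill = V_mold / Q_flow
t = 2463 cm^3 / 236 cm^3/s = 10.4364 s

Answer: 10.4364 s


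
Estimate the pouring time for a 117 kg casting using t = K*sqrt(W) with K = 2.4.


Formula: t = K * sqrt(W)
sqrt(W) = sqrt(117) = 10.81665
t = 2.4 * 10.81665 = 25.9600 s

25.9600 s


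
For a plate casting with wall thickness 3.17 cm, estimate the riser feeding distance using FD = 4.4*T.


Formula: FD = 4.4 * T  (riser feeding-distance rule)
FD = 4.4 * 3.17 cm = 13.9480 cm

13.9480 cm


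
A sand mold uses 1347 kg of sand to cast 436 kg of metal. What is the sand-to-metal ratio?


Formula: Sand-to-Metal Ratio = W_sand / W_metal
Ratio = 1347 kg / 436 kg = 3.0894

Final answer: 3.0894


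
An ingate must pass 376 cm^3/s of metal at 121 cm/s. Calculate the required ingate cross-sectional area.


Formula: A_ingate = Q / v  (continuity equation)
A = 376 cm^3/s / 121 cm/s = 3.1074 cm^2

Answer: 3.1074 cm^2


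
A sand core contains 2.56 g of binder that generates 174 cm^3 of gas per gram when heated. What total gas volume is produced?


Formula: V_gas = W_binder * gas_evolution_rate
V = 2.56 g * 174 cm^3/g = 445.4400 cm^3


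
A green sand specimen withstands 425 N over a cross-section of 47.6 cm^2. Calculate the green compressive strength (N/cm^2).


Formula: Compressive Strength = Force / Area
Strength = 425 N / 47.6 cm^2 = 8.9286 N/cm^2

Final answer: 8.9286 N/cm^2


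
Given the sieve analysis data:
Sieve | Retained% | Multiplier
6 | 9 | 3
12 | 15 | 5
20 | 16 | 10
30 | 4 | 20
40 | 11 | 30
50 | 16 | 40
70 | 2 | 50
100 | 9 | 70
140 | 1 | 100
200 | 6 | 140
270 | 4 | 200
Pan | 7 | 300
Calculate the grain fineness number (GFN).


Formula: GFN = sum(pct * multiplier) / sum(pct)
sum(pct * multiplier) = 5882
sum(pct) = 100
GFN = 5882 / 100 = 58.82

58.82


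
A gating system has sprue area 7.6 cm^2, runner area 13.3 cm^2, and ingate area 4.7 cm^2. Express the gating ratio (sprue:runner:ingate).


Sprue:Runner:Ingate = 1 : 13.3/7.6 : 4.7/7.6 = 1:1.75:0.62

Final answer: 1:1.75:0.62


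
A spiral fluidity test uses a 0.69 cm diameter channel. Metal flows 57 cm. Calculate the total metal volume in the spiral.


Formula: V = pi * (d/2)^2 * L  (cylinder volume)
Radius = 0.69/2 = 0.345 cm
V = pi * 0.345^2 * 57 = 21.3139 cm^3

Final answer: 21.3139 cm^3


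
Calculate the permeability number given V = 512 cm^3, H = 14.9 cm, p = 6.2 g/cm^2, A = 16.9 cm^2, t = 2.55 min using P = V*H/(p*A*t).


Formula: Permeability Number P = (V * H) / (p * A * t)
Numerator: V * H = 512 * 14.9 = 7628.8
Denominator: p * A * t = 6.2 * 16.9 * 2.55 = 267.189
P = 7628.8 / 267.189 = 28.5521

28.5521


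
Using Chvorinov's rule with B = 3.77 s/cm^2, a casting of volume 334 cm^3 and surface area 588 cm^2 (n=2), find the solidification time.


Formula: t_s = B * (V/A)^n  (Chvorinov's rule, n=2)
Modulus M = V/A = 334/588 = 0.568027 cm
M^2 = 0.568027^2 = 0.322655 cm^2
t_s = 3.77 * 0.322655 = 1.2164 s

Final answer: 1.2164 s


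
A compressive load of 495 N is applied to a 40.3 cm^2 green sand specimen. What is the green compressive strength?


Formula: Compressive Strength = Force / Area
Strength = 495 N / 40.3 cm^2 = 12.2829 N/cm^2


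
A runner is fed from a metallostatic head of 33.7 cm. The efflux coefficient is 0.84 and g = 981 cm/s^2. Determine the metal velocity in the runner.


Formula: v = Cd * sqrt(2 * g * h)  (Torricelli with discharge coefficient)
2*g*h = 2 * 981 * 33.7 = 66119.4 cm^2/s^2
sqrt(66119.4) = 257.13693 cm/s
v = 0.84 * 257.13693 = 215.9950 cm/s

215.9950 cm/s


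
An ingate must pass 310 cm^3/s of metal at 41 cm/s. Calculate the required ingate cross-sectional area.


Formula: A_ingate = Q / v  (continuity equation)
A = 310 cm^3/s / 41 cm/s = 7.5610 cm^2

Answer: 7.5610 cm^2


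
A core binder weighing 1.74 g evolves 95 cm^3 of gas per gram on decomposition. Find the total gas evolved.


Formula: V_gas = W_binder * gas_evolution_rate
V = 1.74 g * 95 cm^3/g = 165.3000 cm^3

165.3000 cm^3


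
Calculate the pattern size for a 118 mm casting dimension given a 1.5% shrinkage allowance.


Formula: L_pattern = L_casting * (1 + shrinkage_rate/100)
Shrinkage factor = 1 + 1.5/100 = 1.015
L_pattern = 118 mm * 1.015 = 119.7700 mm

Final answer: 119.7700 mm


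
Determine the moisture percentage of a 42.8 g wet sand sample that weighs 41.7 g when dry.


Formula: MC = (W_wet - W_dry) / W_wet * 100
Water mass = 42.8 - 41.7 = 1.1 g
MC = 1.1 / 42.8 * 100 = 2.5701%

Answer: 2.5701%


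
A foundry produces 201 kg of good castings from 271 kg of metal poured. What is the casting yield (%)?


Formula: Casting Yield = (W_good / W_total) * 100
Yield = (201 kg / 271 kg) * 100 = 74.1697%

74.1697%


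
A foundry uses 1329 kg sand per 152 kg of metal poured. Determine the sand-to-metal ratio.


Formula: Sand-to-Metal Ratio = W_sand / W_metal
Ratio = 1329 kg / 152 kg = 8.7434

Answer: 8.7434


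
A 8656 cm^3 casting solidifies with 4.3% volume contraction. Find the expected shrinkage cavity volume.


Formula: V_shrink = V_casting * shrinkage_pct / 100
V_shrink = 8656 cm^3 * 4.3 / 100 = 372.2080 cm^3

372.2080 cm^3


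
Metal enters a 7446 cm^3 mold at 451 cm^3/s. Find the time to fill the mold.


Formula: t_fill = V_mold / Q_flow
t = 7446 cm^3 / 451 cm^3/s = 16.5100 s

Final answer: 16.5100 s


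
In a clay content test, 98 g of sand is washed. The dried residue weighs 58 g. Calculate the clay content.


Formula: Clay% = (W_total - W_washed) / W_total * 100
Clay mass = 98 - 58 = 40 g
Clay% = 40 / 98 * 100 = 40.8163%


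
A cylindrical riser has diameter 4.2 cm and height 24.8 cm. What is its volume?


Formula: V = pi * (D/2)^2 * H  (cylinder volume)
Radius = D/2 = 4.2/2 = 2.1 cm
V = pi * 2.1^2 * 24.8 = 343.5897 cm^3

Answer: 343.5897 cm^3


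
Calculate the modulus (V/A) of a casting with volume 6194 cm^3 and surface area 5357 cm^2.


Formula: Casting Modulus M = V / A
M = 6194 cm^3 / 5357 cm^2 = 1.1562 cm


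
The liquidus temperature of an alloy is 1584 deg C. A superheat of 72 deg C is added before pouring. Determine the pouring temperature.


Formula: T_pour = T_melt + Superheat
T_pour = 1584 + 72 = 1656 deg C


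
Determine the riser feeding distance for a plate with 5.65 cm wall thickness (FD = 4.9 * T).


Formula: FD = 4.9 * T  (riser feeding-distance rule)
FD = 4.9 * 5.65 cm = 27.6850 cm

Answer: 27.6850 cm


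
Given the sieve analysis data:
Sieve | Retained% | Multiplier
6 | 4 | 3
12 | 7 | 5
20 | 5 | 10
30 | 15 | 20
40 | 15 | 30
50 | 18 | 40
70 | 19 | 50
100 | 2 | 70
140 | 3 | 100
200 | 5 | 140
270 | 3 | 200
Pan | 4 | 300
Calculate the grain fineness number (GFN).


Formula: GFN = sum(pct * multiplier) / sum(pct)
sum(pct * multiplier) = 5457
sum(pct) = 100
GFN = 5457 / 100 = 54.57

54.57


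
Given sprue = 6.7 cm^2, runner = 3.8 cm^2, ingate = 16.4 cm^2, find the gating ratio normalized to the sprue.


Sprue:Runner:Ingate = 1 : 3.8/6.7 : 16.4/6.7 = 1:0.57:2.45

1:0.57:2.45


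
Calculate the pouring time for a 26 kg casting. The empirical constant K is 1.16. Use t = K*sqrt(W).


Formula: t = K * sqrt(W)
sqrt(W) = sqrt(26) = 5.09902
t = 1.16 * 5.09902 = 5.9149 s

5.9149 s


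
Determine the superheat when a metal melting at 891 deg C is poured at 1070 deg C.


Formula: Superheat = T_pour - T_melt
Superheat = 1070 - 891 = 179 deg C


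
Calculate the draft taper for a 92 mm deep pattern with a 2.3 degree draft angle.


Formula: taper = depth * tan(draft_angle)
tan(2.3 deg) = 0.0401641
taper = 92 mm * 0.0401641 = 3.6951 mm


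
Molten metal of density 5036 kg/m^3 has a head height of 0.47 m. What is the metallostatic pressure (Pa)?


Formula: P = rho * g * h
rho * g = 5036 * 9.81 = 49403.16 N/m^3
P = 49403.16 * 0.47 = 23219.4852 Pa

Answer: 23219.4852 Pa


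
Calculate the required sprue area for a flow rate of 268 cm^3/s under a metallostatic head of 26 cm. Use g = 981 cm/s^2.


Formula: v = sqrt(2*g*h), A = Q/v
Velocity: v = sqrt(2 * 981 * 26) = sqrt(51012) = 225.8584 cm/s
Sprue area: A = Q / v = 268 / 225.8584 = 1.1866 cm^2

Answer: 1.1866 cm^2


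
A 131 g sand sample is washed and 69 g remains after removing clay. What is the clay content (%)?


Formula: Clay% = (W_total - W_washed) / W_total * 100
Clay mass = 131 - 69 = 62 g
Clay% = 62 / 131 * 100 = 47.3282%

47.3282%


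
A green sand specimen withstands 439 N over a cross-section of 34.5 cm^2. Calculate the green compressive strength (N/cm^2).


Formula: Compressive Strength = Force / Area
Strength = 439 N / 34.5 cm^2 = 12.7246 N/cm^2


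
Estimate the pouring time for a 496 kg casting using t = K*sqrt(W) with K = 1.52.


Formula: t = K * sqrt(W)
sqrt(W) = sqrt(496) = 22.27106
t = 1.52 * 22.27106 = 33.8520 s

Answer: 33.8520 s


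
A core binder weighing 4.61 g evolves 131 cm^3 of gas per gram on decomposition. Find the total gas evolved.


Formula: V_gas = W_binder * gas_evolution_rate
V = 4.61 g * 131 cm^3/g = 603.9100 cm^3

Final answer: 603.9100 cm^3


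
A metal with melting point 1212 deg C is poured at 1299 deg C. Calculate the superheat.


Formula: Superheat = T_pour - T_melt
Superheat = 1299 - 1212 = 87 deg C

Answer: 87 deg C


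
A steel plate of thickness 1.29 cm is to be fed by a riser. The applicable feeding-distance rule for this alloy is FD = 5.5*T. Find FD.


Formula: FD = 5.5 * T  (riser feeding-distance rule)
FD = 5.5 * 1.29 cm = 7.0950 cm


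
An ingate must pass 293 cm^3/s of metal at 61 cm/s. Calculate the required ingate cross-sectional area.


Formula: A_ingate = Q / v  (continuity equation)
A = 293 cm^3/s / 61 cm/s = 4.8033 cm^2


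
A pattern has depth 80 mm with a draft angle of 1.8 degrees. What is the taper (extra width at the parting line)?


Formula: taper = depth * tan(draft_angle)
tan(1.8 deg) = 0.0314263
taper = 80 mm * 0.0314263 = 2.5141 mm

2.5141 mm


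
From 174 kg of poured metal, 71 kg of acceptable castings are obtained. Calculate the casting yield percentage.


Formula: Casting Yield = (W_good / W_total) * 100
Yield = (71 kg / 174 kg) * 100 = 40.8046%

Final answer: 40.8046%


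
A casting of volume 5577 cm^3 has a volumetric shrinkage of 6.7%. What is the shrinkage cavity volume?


Formula: V_shrink = V_casting * shrinkage_pct / 100
V_shrink = 5577 cm^3 * 6.7 / 100 = 373.6590 cm^3

Final answer: 373.6590 cm^3


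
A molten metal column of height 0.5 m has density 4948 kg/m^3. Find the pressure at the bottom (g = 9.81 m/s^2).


Formula: P = rho * g * h
rho * g = 4948 * 9.81 = 48539.88 N/m^3
P = 48539.88 * 0.5 = 24269.9400 Pa

Answer: 24269.9400 Pa


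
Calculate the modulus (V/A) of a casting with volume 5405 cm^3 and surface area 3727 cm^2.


Formula: Casting Modulus M = V / A
M = 5405 cm^3 / 3727 cm^2 = 1.4502 cm

Answer: 1.4502 cm


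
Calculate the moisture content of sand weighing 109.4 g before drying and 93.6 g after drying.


Formula: MC = (W_wet - W_dry) / W_wet * 100
Water mass = 109.4 - 93.6 = 15.8 g
MC = 15.8 / 109.4 * 100 = 14.4424%

14.4424%


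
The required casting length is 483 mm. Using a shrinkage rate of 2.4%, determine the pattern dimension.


Formula: L_pattern = L_casting * (1 + shrinkage_rate/100)
Shrinkage factor = 1 + 2.4/100 = 1.024
L_pattern = 483 mm * 1.024 = 494.5920 mm

Final answer: 494.5920 mm


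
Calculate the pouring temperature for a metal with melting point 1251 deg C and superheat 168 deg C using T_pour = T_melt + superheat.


Formula: T_pour = T_melt + Superheat
T_pour = 1251 + 168 = 1419 deg C


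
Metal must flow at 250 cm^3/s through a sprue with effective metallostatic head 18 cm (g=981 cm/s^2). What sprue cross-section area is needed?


Formula: v = sqrt(2*g*h), A = Q/v
Velocity: v = sqrt(2 * 981 * 18) = sqrt(35316) = 187.9255 cm/s
Sprue area: A = Q / v = 250 / 187.9255 = 1.3303 cm^2

1.3303 cm^2


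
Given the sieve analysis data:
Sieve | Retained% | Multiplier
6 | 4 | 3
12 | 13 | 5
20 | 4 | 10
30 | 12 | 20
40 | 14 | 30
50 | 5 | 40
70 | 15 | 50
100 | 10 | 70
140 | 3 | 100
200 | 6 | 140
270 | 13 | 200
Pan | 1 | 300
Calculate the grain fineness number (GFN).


Formula: GFN = sum(pct * multiplier) / sum(pct)
sum(pct * multiplier) = 6467
sum(pct) = 100
GFN = 6467 / 100 = 64.67

64.67


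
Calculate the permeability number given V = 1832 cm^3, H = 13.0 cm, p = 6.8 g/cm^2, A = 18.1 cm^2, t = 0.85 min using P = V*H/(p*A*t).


Formula: Permeability Number P = (V * H) / (p * A * t)
Numerator: V * H = 1832 * 13.0 = 23816.0
Denominator: p * A * t = 6.8 * 18.1 * 0.85 = 104.618
P = 23816.0 / 104.618 = 227.6472

227.6472


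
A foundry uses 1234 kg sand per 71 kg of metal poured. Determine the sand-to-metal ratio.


Formula: Sand-to-Metal Ratio = W_sand / W_metal
Ratio = 1234 kg / 71 kg = 17.3803

Answer: 17.3803


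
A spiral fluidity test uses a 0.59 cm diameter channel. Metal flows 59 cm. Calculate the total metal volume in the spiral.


Formula: V = pi * (d/2)^2 * L  (cylinder volume)
Radius = 0.59/2 = 0.295 cm
V = pi * 0.295^2 * 59 = 16.1304 cm^3

Final answer: 16.1304 cm^3


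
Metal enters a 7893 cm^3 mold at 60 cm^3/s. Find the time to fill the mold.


Formula: t_fill = V_mold / Q_flow
t = 7893 cm^3 / 60 cm^3/s = 131.5500 s


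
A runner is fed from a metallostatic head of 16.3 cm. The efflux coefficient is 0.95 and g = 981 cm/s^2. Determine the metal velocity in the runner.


Formula: v = Cd * sqrt(2 * g * h)  (Torricelli with discharge coefficient)
2*g*h = 2 * 981 * 16.3 = 31980.6 cm^2/s^2
sqrt(31980.6) = 178.83121 cm/s
v = 0.95 * 178.83121 = 169.8896 cm/s

169.8896 cm/s


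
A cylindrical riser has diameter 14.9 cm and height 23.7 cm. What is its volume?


Formula: V = pi * (D/2)^2 * H  (cylinder volume)
Radius = D/2 = 14.9/2 = 7.45 cm
V = pi * 7.45^2 * 23.7 = 4132.4800 cm^3


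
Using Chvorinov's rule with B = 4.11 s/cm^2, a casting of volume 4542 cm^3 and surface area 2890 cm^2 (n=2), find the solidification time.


Formula: t_s = B * (V/A)^n  (Chvorinov's rule, n=2)
Modulus M = V/A = 4542/2890 = 1.571626 cm
M^2 = 1.571626^2 = 2.470008 cm^2
t_s = 4.11 * 2.470008 = 10.1517 s

Final answer: 10.1517 s


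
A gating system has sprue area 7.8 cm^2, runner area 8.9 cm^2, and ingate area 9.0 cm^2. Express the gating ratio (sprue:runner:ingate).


Sprue:Runner:Ingate = 1 : 8.9/7.8 : 9.0/7.8 = 1:1.14:1.15


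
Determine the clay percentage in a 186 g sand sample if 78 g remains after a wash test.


Formula: Clay% = (W_total - W_washed) / W_total * 100
Clay mass = 186 - 78 = 108 g
Clay% = 108 / 186 * 100 = 58.0645%

58.0645%


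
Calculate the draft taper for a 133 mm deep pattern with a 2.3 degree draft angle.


Formula: taper = depth * tan(draft_angle)
tan(2.3 deg) = 0.0401641
taper = 133 mm * 0.0401641 = 5.3418 mm


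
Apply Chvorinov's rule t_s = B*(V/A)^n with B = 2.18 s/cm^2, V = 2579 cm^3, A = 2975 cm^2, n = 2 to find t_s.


Formula: t_s = B * (V/A)^n  (Chvorinov's rule, n=2)
Modulus M = V/A = 2579/2975 = 0.866891 cm
M^2 = 0.866891^2 = 0.751500 cm^2
t_s = 2.18 * 0.751500 = 1.6383 s

Answer: 1.6383 s


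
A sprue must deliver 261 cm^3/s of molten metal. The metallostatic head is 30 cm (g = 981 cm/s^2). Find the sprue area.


Formula: v = sqrt(2*g*h), A = Q/v
Velocity: v = sqrt(2 * 981 * 30) = sqrt(58860) = 242.6108 cm/s
Sprue area: A = Q / v = 261 / 242.6108 = 1.0758 cm^2

Final answer: 1.0758 cm^2


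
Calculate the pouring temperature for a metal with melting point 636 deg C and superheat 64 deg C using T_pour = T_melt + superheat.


Formula: T_pour = T_melt + Superheat
T_pour = 636 + 64 = 700 deg C


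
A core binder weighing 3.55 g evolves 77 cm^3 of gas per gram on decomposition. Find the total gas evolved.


Formula: V_gas = W_binder * gas_evolution_rate
V = 3.55 g * 77 cm^3/g = 273.3500 cm^3

Answer: 273.3500 cm^3


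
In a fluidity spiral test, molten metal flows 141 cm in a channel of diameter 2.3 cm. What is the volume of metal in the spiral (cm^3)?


Formula: V = pi * (d/2)^2 * L  (cylinder volume)
Radius = 2.3/2 = 1.15 cm
V = pi * 1.15^2 * 141 = 585.8206 cm^3

Answer: 585.8206 cm^3


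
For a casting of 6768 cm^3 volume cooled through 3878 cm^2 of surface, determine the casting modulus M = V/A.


Formula: Casting Modulus M = V / A
M = 6768 cm^3 / 3878 cm^2 = 1.7452 cm

Answer: 1.7452 cm


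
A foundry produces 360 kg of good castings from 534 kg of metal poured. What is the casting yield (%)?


Formula: Casting Yield = (W_good / W_total) * 100
Yield = (360 kg / 534 kg) * 100 = 67.4157%


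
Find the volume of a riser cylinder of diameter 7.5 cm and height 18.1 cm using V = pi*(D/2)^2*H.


Formula: V = pi * (D/2)^2 * H  (cylinder volume)
Radius = D/2 = 7.5/2 = 3.75 cm
V = pi * 3.75^2 * 18.1 = 799.6335 cm^3

799.6335 cm^3


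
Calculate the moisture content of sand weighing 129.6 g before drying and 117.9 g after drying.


Formula: MC = (W_wet - W_dry) / W_wet * 100
Water mass = 129.6 - 117.9 = 11.7 g
MC = 11.7 / 129.6 * 100 = 9.0278%

Answer: 9.0278%


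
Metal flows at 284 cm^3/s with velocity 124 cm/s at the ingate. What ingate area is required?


Formula: A_ingate = Q / v  (continuity equation)
A = 284 cm^3/s / 124 cm/s = 2.2903 cm^2

Final answer: 2.2903 cm^2


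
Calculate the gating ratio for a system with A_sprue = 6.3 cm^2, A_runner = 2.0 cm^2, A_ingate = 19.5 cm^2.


Sprue:Runner:Ingate = 1 : 2.0/6.3 : 19.5/6.3 = 1:0.32:3.10

1:0.32:3.10


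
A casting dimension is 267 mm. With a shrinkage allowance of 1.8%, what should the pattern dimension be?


Formula: L_pattern = L_casting * (1 + shrinkage_rate/100)
Shrinkage factor = 1 + 1.8/100 = 1.018
L_pattern = 267 mm * 1.018 = 271.8060 mm

Final answer: 271.8060 mm


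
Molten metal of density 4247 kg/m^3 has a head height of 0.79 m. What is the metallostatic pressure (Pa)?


Formula: P = rho * g * h
rho * g = 4247 * 9.81 = 41663.07 N/m^3
P = 41663.07 * 0.79 = 32913.8253 Pa

32913.8253 Pa


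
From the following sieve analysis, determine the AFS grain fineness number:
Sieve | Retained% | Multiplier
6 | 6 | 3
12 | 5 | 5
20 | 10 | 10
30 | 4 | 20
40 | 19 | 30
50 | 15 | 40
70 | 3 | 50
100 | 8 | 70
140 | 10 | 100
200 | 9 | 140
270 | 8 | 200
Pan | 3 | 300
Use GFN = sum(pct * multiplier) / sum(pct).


Formula: GFN = sum(pct * multiplier) / sum(pct)
sum(pct * multiplier) = 6863
sum(pct) = 100
GFN = 6863 / 100 = 68.63

Answer: 68.63


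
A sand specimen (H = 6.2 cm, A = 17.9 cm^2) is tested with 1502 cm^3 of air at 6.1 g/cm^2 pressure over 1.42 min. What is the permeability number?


Formula: Permeability Number P = (V * H) / (p * A * t)
Numerator: V * H = 1502 * 6.2 = 9312.4
Denominator: p * A * t = 6.1 * 17.9 * 1.42 = 155.0498
P = 9312.4 / 155.0498 = 60.0607

Answer: 60.0607


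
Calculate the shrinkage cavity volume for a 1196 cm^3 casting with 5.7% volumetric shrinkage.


Formula: V_shrink = V_casting * shrinkage_pct / 100
V_shrink = 1196 cm^3 * 5.7 / 100 = 68.1720 cm^3

Final answer: 68.1720 cm^3


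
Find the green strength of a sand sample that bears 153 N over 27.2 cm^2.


Formula: Compressive Strength = Force / Area
Strength = 153 N / 27.2 cm^2 = 5.6250 N/cm^2

Final answer: 5.6250 N/cm^2


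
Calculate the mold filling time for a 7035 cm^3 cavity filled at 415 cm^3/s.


Formula: t_fill = V_mold / Q_flow
t = 7035 cm^3 / 415 cm^3/s = 16.9518 s

Final answer: 16.9518 s


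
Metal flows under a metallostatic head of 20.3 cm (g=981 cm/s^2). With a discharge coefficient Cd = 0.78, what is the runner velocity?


Formula: v = Cd * sqrt(2 * g * h)  (Torricelli with discharge coefficient)
2*g*h = 2 * 981 * 20.3 = 39828.6 cm^2/s^2
sqrt(39828.6) = 199.57104 cm/s
v = 0.78 * 199.57104 = 155.6654 cm/s


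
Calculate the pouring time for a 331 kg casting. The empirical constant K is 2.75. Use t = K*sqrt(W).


Formula: t = K * sqrt(W)
sqrt(W) = sqrt(331) = 18.19341
t = 2.75 * 18.19341 = 50.0319 s


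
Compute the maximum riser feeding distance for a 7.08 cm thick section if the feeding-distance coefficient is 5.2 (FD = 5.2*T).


Formula: FD = 5.2 * T  (riser feeding-distance rule)
FD = 5.2 * 7.08 cm = 36.8160 cm

Final answer: 36.8160 cm


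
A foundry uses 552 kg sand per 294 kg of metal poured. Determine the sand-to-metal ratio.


Formula: Sand-to-Metal Ratio = W_sand / W_metal
Ratio = 552 kg / 294 kg = 1.8776

Final answer: 1.8776


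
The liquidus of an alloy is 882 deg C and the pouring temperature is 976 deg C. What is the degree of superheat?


Formula: Superheat = T_pour - T_melt
Superheat = 976 - 882 = 94 deg C

Final answer: 94 deg C


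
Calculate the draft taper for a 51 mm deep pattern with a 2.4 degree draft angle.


Formula: taper = depth * tan(draft_angle)
tan(2.4 deg) = 0.0419124
taper = 51 mm * 0.0419124 = 2.1375 mm

2.1375 mm


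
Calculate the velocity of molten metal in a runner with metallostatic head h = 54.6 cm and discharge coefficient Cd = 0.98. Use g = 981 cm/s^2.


Formula: v = Cd * sqrt(2 * g * h)  (Torricelli with discharge coefficient)
2*g*h = 2 * 981 * 54.6 = 107125.2 cm^2/s^2
sqrt(107125.2) = 327.29986 cm/s
v = 0.98 * 327.29986 = 320.7539 cm/s

Answer: 320.7539 cm/s


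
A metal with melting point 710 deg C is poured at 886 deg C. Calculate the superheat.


Formula: Superheat = T_pour - T_melt
Superheat = 886 - 710 = 176 deg C


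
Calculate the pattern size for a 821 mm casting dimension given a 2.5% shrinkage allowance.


Formula: L_pattern = L_casting * (1 + shrinkage_rate/100)
Shrinkage factor = 1 + 2.5/100 = 1.025
L_pattern = 821 mm * 1.025 = 841.5250 mm

841.5250 mm


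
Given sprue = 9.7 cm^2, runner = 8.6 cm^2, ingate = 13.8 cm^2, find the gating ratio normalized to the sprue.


Sprue:Runner:Ingate = 1 : 8.6/9.7 : 13.8/9.7 = 1:0.89:1.42

Answer: 1:0.89:1.42


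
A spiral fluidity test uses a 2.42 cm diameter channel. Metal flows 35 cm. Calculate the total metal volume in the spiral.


Formula: V = pi * (d/2)^2 * L  (cylinder volume)
Radius = 2.42/2 = 1.21 cm
V = pi * 1.21^2 * 35 = 160.9862 cm^3

Answer: 160.9862 cm^3


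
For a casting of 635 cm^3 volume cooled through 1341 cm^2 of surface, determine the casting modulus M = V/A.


Formula: Casting Modulus M = V / A
M = 635 cm^3 / 1341 cm^2 = 0.4735 cm

0.4735 cm


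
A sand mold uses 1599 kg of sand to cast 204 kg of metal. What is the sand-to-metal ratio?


Formula: Sand-to-Metal Ratio = W_sand / W_metal
Ratio = 1599 kg / 204 kg = 7.8382

Answer: 7.8382


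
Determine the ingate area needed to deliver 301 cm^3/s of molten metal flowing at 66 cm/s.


Formula: A_ingate = Q / v  (continuity equation)
A = 301 cm^3/s / 66 cm/s = 4.5606 cm^2

Answer: 4.5606 cm^2


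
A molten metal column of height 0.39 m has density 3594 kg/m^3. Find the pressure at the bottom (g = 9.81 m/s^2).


Formula: P = rho * g * h
rho * g = 3594 * 9.81 = 35257.14 N/m^3
P = 35257.14 * 0.39 = 13750.2846 Pa

Answer: 13750.2846 Pa


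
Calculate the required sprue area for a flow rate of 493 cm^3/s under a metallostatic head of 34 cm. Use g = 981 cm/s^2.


Formula: v = sqrt(2*g*h), A = Q/v
Velocity: v = sqrt(2 * 981 * 34) = sqrt(66708) = 258.2789 cm/s
Sprue area: A = Q / v = 493 / 258.2789 = 1.9088 cm^2

Final answer: 1.9088 cm^2


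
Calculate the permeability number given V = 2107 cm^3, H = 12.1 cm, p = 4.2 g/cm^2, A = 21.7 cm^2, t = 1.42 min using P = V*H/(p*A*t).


Formula: Permeability Number P = (V * H) / (p * A * t)
Numerator: V * H = 2107 * 12.1 = 25494.7
Denominator: p * A * t = 4.2 * 21.7 * 1.42 = 129.4188
P = 25494.7 / 129.4188 = 196.9938

196.9938


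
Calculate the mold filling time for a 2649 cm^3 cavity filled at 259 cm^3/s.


Formula: t_fill = V_mold / Q_flow
t = 2649 cm^3 / 259 cm^3/s = 10.2278 s

Final answer: 10.2278 s


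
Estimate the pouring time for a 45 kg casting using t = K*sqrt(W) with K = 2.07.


Formula: t = K * sqrt(W)
sqrt(W) = sqrt(45) = 6.70820
t = 2.07 * 6.70820 = 13.8860 s

Answer: 13.8860 s


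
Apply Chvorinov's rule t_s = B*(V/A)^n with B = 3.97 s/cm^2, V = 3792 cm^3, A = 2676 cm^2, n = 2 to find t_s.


Formula: t_s = B * (V/A)^n  (Chvorinov's rule, n=2)
Modulus M = V/A = 3792/2676 = 1.417040 cm
M^2 = 1.417040^2 = 2.008002 cm^2
t_s = 3.97 * 2.008002 = 7.9718 s

7.9718 s


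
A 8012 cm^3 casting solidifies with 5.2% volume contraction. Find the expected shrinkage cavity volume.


Formula: V_shrink = V_casting * shrinkage_pct / 100
V_shrink = 8012 cm^3 * 5.2 / 100 = 416.6240 cm^3

Final answer: 416.6240 cm^3


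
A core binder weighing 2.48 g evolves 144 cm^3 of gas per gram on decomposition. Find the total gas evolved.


Formula: V_gas = W_binder * gas_evolution_rate
V = 2.48 g * 144 cm^3/g = 357.1200 cm^3

Final answer: 357.1200 cm^3


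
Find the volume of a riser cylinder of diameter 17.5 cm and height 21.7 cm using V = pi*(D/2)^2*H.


Formula: V = pi * (D/2)^2 * H  (cylinder volume)
Radius = D/2 = 17.5/2 = 8.75 cm
V = pi * 8.75^2 * 21.7 = 5219.4617 cm^3


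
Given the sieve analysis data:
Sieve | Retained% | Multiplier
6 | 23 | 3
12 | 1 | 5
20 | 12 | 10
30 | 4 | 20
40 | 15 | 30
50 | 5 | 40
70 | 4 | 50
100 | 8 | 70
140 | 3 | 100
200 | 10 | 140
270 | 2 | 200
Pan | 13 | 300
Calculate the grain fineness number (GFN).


Formula: GFN = sum(pct * multiplier) / sum(pct)
sum(pct * multiplier) = 7684
sum(pct) = 100
GFN = 7684 / 100 = 76.84

Final answer: 76.84


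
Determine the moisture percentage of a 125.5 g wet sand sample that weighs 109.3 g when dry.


Formula: MC = (W_wet - W_dry) / W_wet * 100
Water mass = 125.5 - 109.3 = 16.2 g
MC = 16.2 / 125.5 * 100 = 12.9084%

Final answer: 12.9084%


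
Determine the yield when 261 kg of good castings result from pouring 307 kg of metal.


Formula: Casting Yield = (W_good / W_total) * 100
Yield = (261 kg / 307 kg) * 100 = 85.0163%

Final answer: 85.0163%


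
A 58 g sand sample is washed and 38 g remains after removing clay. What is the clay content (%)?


Formula: Clay% = (W_total - W_washed) / W_total * 100
Clay mass = 58 - 38 = 20 g
Clay% = 20 / 58 * 100 = 34.4828%

34.4828%


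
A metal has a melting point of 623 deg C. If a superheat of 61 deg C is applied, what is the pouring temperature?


Formula: T_pour = T_melt + Superheat
T_pour = 623 + 61 = 684 deg C

Final answer: 684 deg C


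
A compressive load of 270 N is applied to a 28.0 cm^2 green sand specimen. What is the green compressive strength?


Formula: Compressive Strength = Force / Area
Strength = 270 N / 28.0 cm^2 = 9.6429 N/cm^2

Final answer: 9.6429 N/cm^2


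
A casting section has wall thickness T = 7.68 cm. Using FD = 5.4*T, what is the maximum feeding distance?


Formula: FD = 5.4 * T  (riser feeding-distance rule)
FD = 5.4 * 7.68 cm = 41.4720 cm

Final answer: 41.4720 cm


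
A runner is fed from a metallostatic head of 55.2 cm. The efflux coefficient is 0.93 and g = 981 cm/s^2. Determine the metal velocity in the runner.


Formula: v = Cd * sqrt(2 * g * h)  (Torricelli with discharge coefficient)
2*g*h = 2 * 981 * 55.2 = 108302.4 cm^2/s^2
sqrt(108302.4) = 329.09330 cm/s
v = 0.93 * 329.09330 = 306.0568 cm/s

306.0568 cm/s


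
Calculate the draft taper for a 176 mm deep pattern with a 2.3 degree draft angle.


Formula: taper = depth * tan(draft_angle)
tan(2.3 deg) = 0.0401641
taper = 176 mm * 0.0401641 = 7.0689 mm

Answer: 7.0689 mm


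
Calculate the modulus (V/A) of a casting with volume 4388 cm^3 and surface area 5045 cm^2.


Formula: Casting Modulus M = V / A
M = 4388 cm^3 / 5045 cm^2 = 0.8698 cm

Final answer: 0.8698 cm


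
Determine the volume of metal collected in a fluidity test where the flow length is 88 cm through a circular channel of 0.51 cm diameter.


Formula: V = pi * (d/2)^2 * L  (cylinder volume)
Radius = 0.51/2 = 0.255 cm
V = pi * 0.255^2 * 88 = 17.9768 cm^3

Answer: 17.9768 cm^3


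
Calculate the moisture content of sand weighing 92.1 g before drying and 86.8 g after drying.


Formula: MC = (W_wet - W_dry) / W_wet * 100
Water mass = 92.1 - 86.8 = 5.3 g
MC = 5.3 / 92.1 * 100 = 5.7546%

5.7546%


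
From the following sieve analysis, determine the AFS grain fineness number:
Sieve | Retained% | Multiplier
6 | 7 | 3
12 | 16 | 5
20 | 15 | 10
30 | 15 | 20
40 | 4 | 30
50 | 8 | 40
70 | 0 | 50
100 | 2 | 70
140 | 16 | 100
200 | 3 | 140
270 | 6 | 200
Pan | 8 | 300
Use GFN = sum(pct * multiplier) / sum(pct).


Formula: GFN = sum(pct * multiplier) / sum(pct)
sum(pct * multiplier) = 6751
sum(pct) = 100
GFN = 6751 / 100 = 67.51

Final answer: 67.51


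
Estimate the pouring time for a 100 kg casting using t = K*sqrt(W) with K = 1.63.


Formula: t = K * sqrt(W)
sqrt(W) = sqrt(100) = 10.00000
t = 1.63 * 10.00000 = 16.3000 s

16.3000 s


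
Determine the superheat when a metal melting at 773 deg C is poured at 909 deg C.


Formula: Superheat = T_pour - T_melt
Superheat = 909 - 773 = 136 deg C

136 deg C


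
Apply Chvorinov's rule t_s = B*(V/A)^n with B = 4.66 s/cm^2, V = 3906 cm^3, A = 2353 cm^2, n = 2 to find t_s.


Formula: t_s = B * (V/A)^n  (Chvorinov's rule, n=2)
Modulus M = V/A = 3906/2353 = 1.660008 cm
M^2 = 1.660008^2 = 2.755627 cm^2
t_s = 4.66 * 2.755627 = 12.8412 s

Answer: 12.8412 s


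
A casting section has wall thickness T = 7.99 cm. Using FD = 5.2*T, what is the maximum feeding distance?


Formula: FD = 5.2 * T  (riser feeding-distance rule)
FD = 5.2 * 7.99 cm = 41.5480 cm

41.5480 cm


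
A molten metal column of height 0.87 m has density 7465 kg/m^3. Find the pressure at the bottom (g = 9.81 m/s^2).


Formula: P = rho * g * h
rho * g = 7465 * 9.81 = 73231.65 N/m^3
P = 73231.65 * 0.87 = 63711.5355 Pa

Final answer: 63711.5355 Pa
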